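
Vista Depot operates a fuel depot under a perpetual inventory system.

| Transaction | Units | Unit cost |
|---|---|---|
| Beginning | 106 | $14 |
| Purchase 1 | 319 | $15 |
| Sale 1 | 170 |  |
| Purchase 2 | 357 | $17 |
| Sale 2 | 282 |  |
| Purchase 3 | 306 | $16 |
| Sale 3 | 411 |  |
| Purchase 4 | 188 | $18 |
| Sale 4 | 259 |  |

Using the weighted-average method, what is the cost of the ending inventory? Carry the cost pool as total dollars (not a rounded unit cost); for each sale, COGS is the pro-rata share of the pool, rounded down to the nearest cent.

After Beginning: 106 on hand, pool $1,484.00 (≈ $14.0000 each)
After Purchase 1: 425 on hand, pool $6,269.00 (≈ $14.7506 each)
Sale 1, sell 170: 170/425 × $6,269.00 → $2,507.60
After Purchase 2: 612 on hand, pool $9,830.40 (≈ $16.0627 each)
Sale 2, sell 282: 282/612 × $9,830.40 → $4,529.69
After Purchase 3: 636 on hand, pool $10,196.71 (≈ $16.0326 each)
Sale 3, sell 411: 411/636 × $10,196.71 → $6,589.38
After Purchase 4: 413 on hand, pool $6,991.33 (≈ $16.9282 each)
Sale 4, sell 259: 259/413 × $6,991.33 → $4,384.39
Total COGS = $2,507.60 + $4,529.69 + $6,589.38 + $4,384.39 = $18,011.06
Ending inventory (cost pool remaining) = $2,606.94
Check: goods available $20,618.00 = COGS $18,011.06 + ending $2,606.94

Ending inventory = $2,606.94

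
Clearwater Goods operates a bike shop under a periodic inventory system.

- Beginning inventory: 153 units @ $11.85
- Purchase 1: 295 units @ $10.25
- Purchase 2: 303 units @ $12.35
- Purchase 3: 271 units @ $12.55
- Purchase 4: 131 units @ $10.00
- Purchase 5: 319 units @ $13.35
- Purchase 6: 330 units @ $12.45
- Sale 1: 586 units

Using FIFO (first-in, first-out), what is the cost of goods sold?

COGS = $6,541.10

Sale 1 (586) [FIFO — oldest first]: 153 @ $11.85 + 295 @ $10.25 + 138 @ $12.35 = $6,541.10
Ending inventory: 165 @ $12.35 + 271 @ $12.55 + 131 @ $10.00 + 319 @ $13.35 + 330 @ $12.45 = $15,115.95
Check: goods available $21,657.05 = COGS $6,541.10 + ending $15,115.95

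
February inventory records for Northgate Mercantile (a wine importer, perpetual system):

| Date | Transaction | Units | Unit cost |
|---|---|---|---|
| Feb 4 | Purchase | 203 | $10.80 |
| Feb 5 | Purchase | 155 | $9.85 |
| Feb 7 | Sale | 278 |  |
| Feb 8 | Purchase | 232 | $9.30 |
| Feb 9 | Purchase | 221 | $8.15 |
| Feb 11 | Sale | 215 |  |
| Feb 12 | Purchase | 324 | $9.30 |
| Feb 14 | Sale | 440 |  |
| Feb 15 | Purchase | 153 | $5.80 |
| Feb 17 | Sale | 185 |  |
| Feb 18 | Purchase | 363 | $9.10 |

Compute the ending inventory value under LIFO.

Feb 7, 278 sold [LIFO — newest first]: 155 @ $9.85 + 123 @ $10.80 = $2,855.15
Feb 11, 215 sold [LIFO — newest first]: 215 @ $8.15 = $1,752.25
Feb 14, 440 sold [LIFO — newest first]: 324 @ $9.30 + 6 @ $8.15 + 110 @ $9.30 = $4,085.10
Feb 17, 185 sold [LIFO — newest first]: 153 @ $5.80 + 32 @ $9.30 = $1,185.00
Total COGS = $2,855.15 + $1,752.25 + $4,085.10 + $1,185.00 = $9,877.50
Ending inventory: 80 @ $10.80 + 90 @ $9.30 + 363 @ $9.10 = $5,004.30
Check: goods available $14,881.80 = COGS $9,877.50 + ending $5,004.30

Ending inventory = $5,004.30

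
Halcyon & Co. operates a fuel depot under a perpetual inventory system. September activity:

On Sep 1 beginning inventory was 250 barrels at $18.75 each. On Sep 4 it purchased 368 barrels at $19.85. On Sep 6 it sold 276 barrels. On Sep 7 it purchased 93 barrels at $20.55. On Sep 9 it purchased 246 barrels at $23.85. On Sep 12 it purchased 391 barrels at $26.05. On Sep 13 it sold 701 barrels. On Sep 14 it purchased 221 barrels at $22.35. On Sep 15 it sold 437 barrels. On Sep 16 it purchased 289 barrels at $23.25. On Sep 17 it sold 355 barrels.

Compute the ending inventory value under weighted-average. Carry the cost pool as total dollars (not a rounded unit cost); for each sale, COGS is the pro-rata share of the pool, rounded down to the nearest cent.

After Sep 1: 250 on hand, pool $4,687.50 (≈ $18.7500 each)
After Sep 4: 618 on hand, pool $11,992.30 (≈ $19.4050 each)
Sep 6, sell 276: 276/618 × $11,992.30 → $5,355.78
After Sep 7: 435 on hand, pool $8,547.67 (≈ $19.6498 each)
After Sep 9: 681 on hand, pool $14,414.77 (≈ $21.1671 each)
After Sep 12: 1072 on hand, pool $24,600.32 (≈ $22.9481 each)
Sep 13, sell 701: 701/1072 × $24,600.32 → $16,086.58
After Sep 14: 592 on hand, pool $13,453.09 (≈ $22.7248 each)
Sep 15, sell 437: 437/592 × $13,453.09 → $9,930.74
After Sep 16: 444 on hand, pool $10,241.60 (≈ $23.0667 each)
Sep 17, sell 355: 355/444 × $10,241.60 → $8,188.66
Total COGS = $5,355.78 + $16,086.58 + $9,930.74 + $8,188.66 = $39,561.76
Ending inventory (cost pool remaining) = $2,052.94

Ending inventory = $2,052.94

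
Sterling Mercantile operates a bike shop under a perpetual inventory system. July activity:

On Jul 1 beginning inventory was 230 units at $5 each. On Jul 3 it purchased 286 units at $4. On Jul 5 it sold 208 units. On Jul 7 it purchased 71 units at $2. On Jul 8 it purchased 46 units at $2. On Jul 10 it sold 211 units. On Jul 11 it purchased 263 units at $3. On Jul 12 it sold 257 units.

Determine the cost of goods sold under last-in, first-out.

COGS = $2,229

Jul 5, 208 sold [LIFO — newest first]: 208 @ $4 = $832
Jul 10, 211 sold [LIFO — newest first]: 46 @ $2 + 71 @ $2 + 78 @ $4 + 16 @ $5 = $626
Jul 12, 257 sold [LIFO — newest first]: 257 @ $3 = $771
Total COGS = $832 + $626 + $771 = $2,229
Ending inventory: 214 @ $5 + 6 @ $3 = $1,088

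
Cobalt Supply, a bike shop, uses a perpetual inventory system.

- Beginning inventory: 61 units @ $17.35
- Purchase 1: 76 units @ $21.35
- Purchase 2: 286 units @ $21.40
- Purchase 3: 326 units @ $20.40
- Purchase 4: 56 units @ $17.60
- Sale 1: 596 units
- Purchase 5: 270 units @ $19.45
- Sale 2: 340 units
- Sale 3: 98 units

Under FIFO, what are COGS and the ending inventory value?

COGS = $20,891.40; ending inventory = $797.45

Sale 1 (596) [FIFO — oldest first]: 61 @ $17.35 + 76 @ $21.35 + 286 @ $21.40 + 173 @ $20.40 = $12,330.55
Sale 2 (340) [FIFO — oldest first]: 153 @ $20.40 + 56 @ $17.60 + 131 @ $19.45 = $6,654.75
Sale 3 (98) [FIFO — oldest first]: 98 @ $19.45 = $1,906.10
Total COGS = $12,330.55 + $6,654.75 + $1,906.10 = $20,891.40
Ending inventory: 41 @ $19.45 = $797.45
Check: goods available $21,688.85 = COGS $20,891.40 + ending $797.45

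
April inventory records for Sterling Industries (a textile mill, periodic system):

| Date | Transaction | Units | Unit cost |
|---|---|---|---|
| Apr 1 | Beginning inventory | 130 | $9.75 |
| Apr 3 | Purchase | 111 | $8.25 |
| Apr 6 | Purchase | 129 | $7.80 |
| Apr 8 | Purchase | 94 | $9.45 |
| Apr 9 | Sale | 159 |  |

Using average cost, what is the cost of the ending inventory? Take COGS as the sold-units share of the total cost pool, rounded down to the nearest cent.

Ending inventory = $2,680.42

Apr 9, sell 159: 159/464 × $4,077.75 → $1,397.33
Ending inventory (cost pool remaining) = $2,680.42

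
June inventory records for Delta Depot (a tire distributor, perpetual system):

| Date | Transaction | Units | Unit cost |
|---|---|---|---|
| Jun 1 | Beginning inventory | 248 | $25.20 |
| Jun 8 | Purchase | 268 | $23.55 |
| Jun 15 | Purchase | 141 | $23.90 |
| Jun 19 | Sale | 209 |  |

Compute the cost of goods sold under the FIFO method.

Jun 19, 209 sold [FIFO — oldest first]: 209 @ $25.20 = $5,266.80
Ending inventory: 39 @ $25.20 + 268 @ $23.55 + 141 @ $23.90 = $10,664.10

COGS = $5,266.80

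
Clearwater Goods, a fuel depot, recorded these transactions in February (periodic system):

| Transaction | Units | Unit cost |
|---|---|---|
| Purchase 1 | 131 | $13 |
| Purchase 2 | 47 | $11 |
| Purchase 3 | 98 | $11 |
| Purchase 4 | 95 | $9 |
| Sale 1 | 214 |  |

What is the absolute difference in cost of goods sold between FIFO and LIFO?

FIFO COGS: 131 @ $13 + 47 @ $11 + 36 @ $11 = $2,616
LIFO COGS: 95 @ $9 + 98 @ $11 + 21 @ $11 = $2,164
Difference = |$2,616 − $2,164| = $452

$452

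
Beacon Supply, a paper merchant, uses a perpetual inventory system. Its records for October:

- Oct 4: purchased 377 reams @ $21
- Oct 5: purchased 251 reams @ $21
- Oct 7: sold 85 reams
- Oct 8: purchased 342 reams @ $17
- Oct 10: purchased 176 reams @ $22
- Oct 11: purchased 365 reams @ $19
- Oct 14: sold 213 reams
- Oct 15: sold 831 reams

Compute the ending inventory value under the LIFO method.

Oct 7, 85 sold [LIFO — newest first]: 85 @ $21 = $1,785
Oct 14, 213 sold [LIFO — newest first]: 213 @ $19 = $4,047
Oct 15, 831 sold [LIFO — newest first]: 152 @ $19 + 176 @ $22 + 342 @ $17 + 161 @ $21 = $15,955
Total COGS = $1,785 + $4,047 + $15,955 = $21,787
Ending inventory: 377 @ $21 + 5 @ $21 = $8,022

Ending inventory = $8,022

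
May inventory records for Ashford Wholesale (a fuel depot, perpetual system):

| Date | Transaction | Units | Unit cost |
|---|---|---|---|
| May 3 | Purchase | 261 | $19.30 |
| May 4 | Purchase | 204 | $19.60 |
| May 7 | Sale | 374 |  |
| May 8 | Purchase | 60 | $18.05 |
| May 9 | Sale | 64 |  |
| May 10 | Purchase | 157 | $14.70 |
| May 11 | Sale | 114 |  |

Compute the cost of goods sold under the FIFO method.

May 7, 374 sold [FIFO — oldest first]: 261 @ $19.30 + 113 @ $19.60 = $7,252.10
May 9, 64 sold [FIFO — oldest first]: 64 @ $19.60 = $1,254.40
May 11, 114 sold [FIFO — oldest first]: 27 @ $19.60 + 60 @ $18.05 + 27 @ $14.70 = $2,009.10
Total COGS = $7,252.10 + $1,254.40 + $2,009.10 = $10,515.60
Ending inventory: 130 @ $14.70 = $1,911.00

COGS = $10,515.60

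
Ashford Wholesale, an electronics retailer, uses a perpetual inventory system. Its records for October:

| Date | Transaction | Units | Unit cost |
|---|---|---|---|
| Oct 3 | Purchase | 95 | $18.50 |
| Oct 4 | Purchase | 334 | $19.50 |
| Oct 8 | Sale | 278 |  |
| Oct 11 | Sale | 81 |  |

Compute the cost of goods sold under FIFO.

Oct 8, 278 sold [FIFO — oldest first]: 95 @ $18.50 + 183 @ $19.50 = $5,326.00
Oct 11, 81 sold [FIFO — oldest first]: 81 @ $19.50 = $1,579.50
Total COGS = $5,326.00 + $1,579.50 = $6,905.50
Ending inventory: 70 @ $19.50 = $1,365.00

COGS = $6,905.50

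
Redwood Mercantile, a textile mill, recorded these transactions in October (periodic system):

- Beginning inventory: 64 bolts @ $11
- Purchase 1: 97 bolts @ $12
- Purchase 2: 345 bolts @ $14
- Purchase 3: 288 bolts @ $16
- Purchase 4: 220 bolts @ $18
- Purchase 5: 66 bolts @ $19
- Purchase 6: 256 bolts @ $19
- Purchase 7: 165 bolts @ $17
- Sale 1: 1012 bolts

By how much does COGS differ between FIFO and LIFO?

FIFO COGS: 64 @ $11 + 97 @ $12 + 345 @ $14 + 288 @ $16 + 218 @ $18 = $15,230
LIFO COGS: 165 @ $17 + 256 @ $19 + 66 @ $19 + 220 @ $18 + 288 @ $16 + 17 @ $14 = $17,729
Difference = |$15,230 − $17,729| = $2,499

$2,499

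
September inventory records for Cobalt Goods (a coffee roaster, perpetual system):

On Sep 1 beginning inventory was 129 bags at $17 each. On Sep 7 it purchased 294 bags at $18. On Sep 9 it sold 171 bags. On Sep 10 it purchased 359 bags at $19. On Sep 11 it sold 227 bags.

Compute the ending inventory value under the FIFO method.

Sep 9, 171 sold [FIFO — oldest first]: 129 @ $17 + 42 @ $18 = $2,949
Sep 11, 227 sold [FIFO — oldest first]: 227 @ $18 = $4,086
Total COGS = $2,949 + $4,086 = $7,035
Ending inventory: 25 @ $18 + 359 @ $19 = $7,271
Check: goods available $14,306 = COGS $7,035 + ending $7,271

Ending inventory = $7,271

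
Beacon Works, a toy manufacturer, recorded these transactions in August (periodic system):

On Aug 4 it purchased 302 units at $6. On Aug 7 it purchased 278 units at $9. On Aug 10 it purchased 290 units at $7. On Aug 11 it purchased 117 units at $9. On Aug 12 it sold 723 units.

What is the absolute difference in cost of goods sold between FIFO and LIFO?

FIFO COGS: 302 @ $6 + 278 @ $9 + 143 @ $7 = $5,315
LIFO COGS: 117 @ $9 + 290 @ $7 + 278 @ $9 + 38 @ $6 = $5,813
Difference = |$5,315 − $5,813| = $498

$498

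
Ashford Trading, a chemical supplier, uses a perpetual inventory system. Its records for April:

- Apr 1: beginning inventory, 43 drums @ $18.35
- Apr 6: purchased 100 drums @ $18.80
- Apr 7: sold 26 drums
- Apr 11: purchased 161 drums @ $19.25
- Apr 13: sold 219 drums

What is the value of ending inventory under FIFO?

Ending inventory = $1,135.75

Apr 7, 26 sold [FIFO — oldest first]: 26 @ $18.35 = $477.10
Apr 13, 219 sold [FIFO — oldest first]: 17 @ $18.35 + 100 @ $18.80 + 102 @ $19.25 = $4,155.45
Total COGS = $477.10 + $4,155.45 = $4,632.55
Ending inventory: 59 @ $19.25 = $1,135.75
Check: goods available $5,768.30 = COGS $4,632.55 + ending $1,135.75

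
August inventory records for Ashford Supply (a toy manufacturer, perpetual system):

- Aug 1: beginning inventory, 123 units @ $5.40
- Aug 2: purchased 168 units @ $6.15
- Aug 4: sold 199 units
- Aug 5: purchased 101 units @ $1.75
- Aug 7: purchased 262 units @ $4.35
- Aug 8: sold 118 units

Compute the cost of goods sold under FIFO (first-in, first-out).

Aug 4, 199 sold [FIFO — oldest first]: 123 @ $5.40 + 76 @ $6.15 = $1,131.60
Aug 8, 118 sold [FIFO — oldest first]: 92 @ $6.15 + 26 @ $1.75 = $611.30
Total COGS = $1,131.60 + $611.30 = $1,742.90
Ending inventory: 75 @ $1.75 + 262 @ $4.35 = $1,270.95

COGS = $1,742.90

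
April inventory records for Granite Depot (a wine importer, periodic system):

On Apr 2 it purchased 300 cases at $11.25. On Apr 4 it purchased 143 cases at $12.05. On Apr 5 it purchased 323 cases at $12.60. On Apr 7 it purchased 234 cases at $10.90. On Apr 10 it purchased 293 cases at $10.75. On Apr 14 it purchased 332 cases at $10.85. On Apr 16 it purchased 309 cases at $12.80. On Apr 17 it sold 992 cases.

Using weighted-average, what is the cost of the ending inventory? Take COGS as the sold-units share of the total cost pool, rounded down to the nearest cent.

Apr 17, sell 992: 992/1934 × $22,425.70 → $11,502.73
Ending inventory (cost pool remaining) = $10,922.97

Ending inventory = $10,922.97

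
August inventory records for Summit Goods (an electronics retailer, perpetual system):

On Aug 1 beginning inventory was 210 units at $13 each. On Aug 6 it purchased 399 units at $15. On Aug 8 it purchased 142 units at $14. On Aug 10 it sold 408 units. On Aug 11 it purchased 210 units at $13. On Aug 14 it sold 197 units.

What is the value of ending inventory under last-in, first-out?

Aug 10, 408 sold [LIFO — newest first]: 142 @ $14 + 266 @ $15 = $5,978
Aug 14, 197 sold [LIFO — newest first]: 197 @ $13 = $2,561
Total COGS = $5,978 + $2,561 = $8,539
Ending inventory: 210 @ $13 + 133 @ $15 + 13 @ $13 = $4,894

Ending inventory = $4,894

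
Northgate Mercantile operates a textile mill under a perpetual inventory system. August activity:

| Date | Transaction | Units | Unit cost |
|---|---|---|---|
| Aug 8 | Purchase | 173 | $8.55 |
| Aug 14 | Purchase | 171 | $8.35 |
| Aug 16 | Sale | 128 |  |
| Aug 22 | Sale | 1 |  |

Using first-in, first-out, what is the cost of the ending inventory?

Ending inventory = $1,804.05

Aug 16, 128 sold [FIFO — oldest first]: 128 @ $8.55 = $1,094.40
Aug 22, 1 sold [FIFO — oldest first]: 1 @ $8.55 = $8.55
Total COGS = $1,094.40 + $8.55 = $1,102.95
Ending inventory: 44 @ $8.55 + 171 @ $8.35 = $1,804.05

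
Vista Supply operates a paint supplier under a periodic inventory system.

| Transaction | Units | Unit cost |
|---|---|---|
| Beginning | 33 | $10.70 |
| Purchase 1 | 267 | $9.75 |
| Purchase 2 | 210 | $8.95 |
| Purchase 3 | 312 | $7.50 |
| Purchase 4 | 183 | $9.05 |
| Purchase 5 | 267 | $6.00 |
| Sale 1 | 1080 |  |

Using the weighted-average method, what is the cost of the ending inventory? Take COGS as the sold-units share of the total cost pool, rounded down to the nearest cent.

Ending inventory = $1,574.95

Sale 1, sell 1080: 1080/1272 × $10,434.00 → $8,859.05
Ending inventory (cost pool remaining) = $1,574.95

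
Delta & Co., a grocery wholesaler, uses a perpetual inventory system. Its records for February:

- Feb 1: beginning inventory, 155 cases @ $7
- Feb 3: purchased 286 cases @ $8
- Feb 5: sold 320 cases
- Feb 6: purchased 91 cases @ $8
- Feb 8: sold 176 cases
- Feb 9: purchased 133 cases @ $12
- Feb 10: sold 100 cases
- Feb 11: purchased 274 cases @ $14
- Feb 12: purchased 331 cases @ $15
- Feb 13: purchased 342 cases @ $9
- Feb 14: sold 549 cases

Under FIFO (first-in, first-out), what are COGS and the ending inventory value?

Feb 5, 320 sold [FIFO — oldest first]: 155 @ $7 + 165 @ $8 = $2,405
Feb 8, 176 sold [FIFO — oldest first]: 121 @ $8 + 55 @ $8 = $1,408
Feb 10, 100 sold [FIFO — oldest first]: 36 @ $8 + 64 @ $12 = $1,056
Feb 14, 549 sold [FIFO — oldest first]: 69 @ $12 + 274 @ $14 + 206 @ $15 = $7,754
Total COGS = $2,405 + $1,408 + $1,056 + $7,754 = $12,623
Ending inventory: 125 @ $15 + 342 @ $9 = $4,953
Check: goods available $17,576 = COGS $12,623 + ending $4,953

COGS = $12,623; ending inventory = $4,953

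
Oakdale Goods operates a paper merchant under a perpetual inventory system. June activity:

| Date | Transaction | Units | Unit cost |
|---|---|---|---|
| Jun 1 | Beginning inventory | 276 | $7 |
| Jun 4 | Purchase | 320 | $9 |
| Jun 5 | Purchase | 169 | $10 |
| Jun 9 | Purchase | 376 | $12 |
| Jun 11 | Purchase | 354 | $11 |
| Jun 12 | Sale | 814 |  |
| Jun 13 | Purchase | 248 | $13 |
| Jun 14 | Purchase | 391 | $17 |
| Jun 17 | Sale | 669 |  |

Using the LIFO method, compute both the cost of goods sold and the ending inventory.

COGS = $19,417; ending inventory = $5,362

Jun 12, 814 sold [LIFO — newest first]: 354 @ $11 + 376 @ $12 + 84 @ $10 = $9,246
Jun 17, 669 sold [LIFO — newest first]: 391 @ $17 + 248 @ $13 + 30 @ $10 = $10,171
Total COGS = $9,246 + $10,171 = $19,417
Ending inventory: 276 @ $7 + 320 @ $9 + 55 @ $10 = $5,362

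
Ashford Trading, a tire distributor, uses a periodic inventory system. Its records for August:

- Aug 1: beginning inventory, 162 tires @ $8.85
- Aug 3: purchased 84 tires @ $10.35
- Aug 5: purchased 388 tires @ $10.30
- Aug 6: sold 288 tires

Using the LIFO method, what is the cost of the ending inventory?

Ending inventory = $3,333.10

Aug 6, 288 sold [LIFO — newest first]: 288 @ $10.30 = $2,966.40
Ending inventory: 162 @ $8.85 + 84 @ $10.35 + 100 @ $10.30 = $3,333.10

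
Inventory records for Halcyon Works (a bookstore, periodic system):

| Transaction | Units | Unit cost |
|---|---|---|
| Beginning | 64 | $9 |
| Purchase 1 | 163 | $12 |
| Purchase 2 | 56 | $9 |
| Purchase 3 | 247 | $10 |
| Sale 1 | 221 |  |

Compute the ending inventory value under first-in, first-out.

Ending inventory = $3,046

Sale 1 (221) [FIFO — oldest first]: 64 @ $9 + 157 @ $12 = $2,460
Ending inventory: 6 @ $12 + 56 @ $9 + 247 @ $10 = $3,046
Check: goods available $5,506 = COGS $2,460 + ending $3,046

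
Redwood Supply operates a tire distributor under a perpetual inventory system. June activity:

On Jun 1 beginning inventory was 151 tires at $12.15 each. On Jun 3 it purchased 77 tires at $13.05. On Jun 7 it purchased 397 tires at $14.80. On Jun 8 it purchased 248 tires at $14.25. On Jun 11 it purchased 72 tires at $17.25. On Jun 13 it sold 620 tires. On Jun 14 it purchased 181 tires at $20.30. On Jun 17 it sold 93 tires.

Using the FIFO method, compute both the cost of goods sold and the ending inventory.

Jun 13, 620 sold [FIFO — oldest first]: 151 @ $12.15 + 77 @ $13.05 + 392 @ $14.80 = $8,641.10
Jun 17, 93 sold [FIFO — oldest first]: 5 @ $14.80 + 88 @ $14.25 = $1,328.00
Total COGS = $8,641.10 + $1,328.00 = $9,969.10
Ending inventory: 160 @ $14.25 + 72 @ $17.25 + 181 @ $20.30 = $7,196.30

COGS = $9,969.10; ending inventory = $7,196.30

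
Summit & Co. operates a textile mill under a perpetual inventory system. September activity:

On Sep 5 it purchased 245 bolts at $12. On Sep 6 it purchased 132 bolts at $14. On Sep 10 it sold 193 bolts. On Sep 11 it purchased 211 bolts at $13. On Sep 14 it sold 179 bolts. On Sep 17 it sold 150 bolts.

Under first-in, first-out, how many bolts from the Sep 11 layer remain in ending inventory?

66

Sep 10, 193 sold [FIFO — oldest first]: 193 @ $12 = $2,316
Sep 14, 179 sold [FIFO — oldest first]: 52 @ $12 + 127 @ $14 = $2,402
Sep 17, 150 sold [FIFO — oldest first]: 5 @ $14 + 145 @ $13 = $1,955
Total COGS = $2,316 + $2,402 + $1,955 = $6,673
Ending inventory: 66 @ $13 = $858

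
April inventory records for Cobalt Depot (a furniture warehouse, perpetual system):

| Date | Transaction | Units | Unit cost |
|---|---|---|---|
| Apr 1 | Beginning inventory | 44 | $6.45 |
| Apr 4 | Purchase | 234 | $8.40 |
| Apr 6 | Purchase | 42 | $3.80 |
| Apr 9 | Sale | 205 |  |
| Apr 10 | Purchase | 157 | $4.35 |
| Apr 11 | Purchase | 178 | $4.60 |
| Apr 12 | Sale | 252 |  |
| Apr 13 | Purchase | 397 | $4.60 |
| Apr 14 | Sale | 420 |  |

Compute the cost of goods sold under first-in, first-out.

Apr 9, 205 sold [FIFO — oldest first]: 44 @ $6.45 + 161 @ $8.40 = $1,636.20
Apr 12, 252 sold [FIFO — oldest first]: 73 @ $8.40 + 42 @ $3.80 + 137 @ $4.35 = $1,368.75
Apr 14, 420 sold [FIFO — oldest first]: 20 @ $4.35 + 178 @ $4.60 + 222 @ $4.60 = $1,927.00
Total COGS = $1,636.20 + $1,368.75 + $1,927.00 = $4,931.95
Ending inventory: 175 @ $4.60 = $805.00
Check: goods available $5,736.95 = COGS $4,931.95 + ending $805.00

COGS = $4,931.95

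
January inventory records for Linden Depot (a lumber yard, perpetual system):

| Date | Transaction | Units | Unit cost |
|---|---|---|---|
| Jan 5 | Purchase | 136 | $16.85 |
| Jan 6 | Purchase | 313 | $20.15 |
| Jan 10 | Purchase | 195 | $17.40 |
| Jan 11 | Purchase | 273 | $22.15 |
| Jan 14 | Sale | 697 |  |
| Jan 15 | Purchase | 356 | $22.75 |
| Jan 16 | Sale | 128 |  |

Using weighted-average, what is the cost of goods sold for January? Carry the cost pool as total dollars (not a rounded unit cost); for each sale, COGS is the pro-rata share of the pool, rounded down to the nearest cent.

COGS = $16,472.31

After Jan 5: 136 on hand, pool $2,291.60 (≈ $16.8500 each)
After Jan 6: 449 on hand, pool $8,598.55 (≈ $19.1504 each)
After Jan 10: 644 on hand, pool $11,991.55 (≈ $18.6204 each)
After Jan 11: 917 on hand, pool $18,038.50 (≈ $19.6712 each)
Jan 14, sell 697: 697/917 × $18,038.50 → $13,710.83
After Jan 15: 576 on hand, pool $12,426.67 (≈ $21.5741 each)
Jan 16, sell 128: 128/576 × $12,426.67 → $2,761.48
Total COGS = $13,710.83 + $2,761.48 = $16,472.31
Ending inventory (cost pool remaining) = $9,665.19
Check: goods available $26,137.50 = COGS $16,472.31 + ending $9,665.19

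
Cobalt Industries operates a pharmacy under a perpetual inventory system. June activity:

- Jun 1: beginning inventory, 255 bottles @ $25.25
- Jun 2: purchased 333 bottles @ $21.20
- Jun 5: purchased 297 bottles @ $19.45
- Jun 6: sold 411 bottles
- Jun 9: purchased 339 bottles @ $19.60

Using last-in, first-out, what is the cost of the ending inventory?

Jun 6, 411 sold [LIFO — newest first]: 297 @ $19.45 + 114 @ $21.20 = $8,193.45
Ending inventory: 255 @ $25.25 + 219 @ $21.20 + 339 @ $19.60 = $17,725.95

Ending inventory = $17,725.95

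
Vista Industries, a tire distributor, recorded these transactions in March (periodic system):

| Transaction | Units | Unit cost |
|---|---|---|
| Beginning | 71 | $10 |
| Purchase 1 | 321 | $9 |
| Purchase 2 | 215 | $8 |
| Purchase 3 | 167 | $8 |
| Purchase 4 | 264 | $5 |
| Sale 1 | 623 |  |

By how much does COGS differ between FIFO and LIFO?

$1,255

FIFO COGS: 71 @ $10 + 321 @ $9 + 215 @ $8 + 16 @ $8 = $5,447
LIFO COGS: 264 @ $5 + 167 @ $8 + 192 @ $8 = $4,192
Difference = |$5,447 − $4,192| = $1,255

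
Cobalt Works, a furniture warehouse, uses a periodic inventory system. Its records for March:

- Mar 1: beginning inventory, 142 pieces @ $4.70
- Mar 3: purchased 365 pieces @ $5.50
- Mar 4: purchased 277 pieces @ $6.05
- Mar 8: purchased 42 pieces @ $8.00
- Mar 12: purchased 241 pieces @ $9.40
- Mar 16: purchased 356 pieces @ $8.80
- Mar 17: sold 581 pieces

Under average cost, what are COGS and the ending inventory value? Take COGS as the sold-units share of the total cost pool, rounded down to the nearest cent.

Mar 17, sell 581: 581/1423 × $10,084.95 → $4,117.60
Ending inventory (cost pool remaining) = $5,967.35

COGS = $4,117.60; ending inventory = $5,967.35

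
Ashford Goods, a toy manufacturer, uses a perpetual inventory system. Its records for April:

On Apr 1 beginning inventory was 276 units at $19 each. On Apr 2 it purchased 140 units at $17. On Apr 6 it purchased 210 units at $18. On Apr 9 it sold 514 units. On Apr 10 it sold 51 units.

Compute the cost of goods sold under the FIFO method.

Apr 9, 514 sold [FIFO — oldest first]: 276 @ $19 + 140 @ $17 + 98 @ $18 = $9,388
Apr 10, 51 sold [FIFO — oldest first]: 51 @ $18 = $918
Total COGS = $9,388 + $918 = $10,306
Ending inventory: 61 @ $18 = $1,098
Check: goods available $11,404 = COGS $10,306 + ending $1,098

COGS = $10,306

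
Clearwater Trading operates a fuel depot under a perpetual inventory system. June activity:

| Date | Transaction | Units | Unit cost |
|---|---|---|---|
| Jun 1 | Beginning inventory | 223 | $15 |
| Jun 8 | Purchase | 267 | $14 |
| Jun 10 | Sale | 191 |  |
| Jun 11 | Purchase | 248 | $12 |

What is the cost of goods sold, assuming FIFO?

COGS = $2,865

Jun 10, 191 sold [FIFO — oldest first]: 191 @ $15 = $2,865
Ending inventory: 32 @ $15 + 267 @ $14 + 248 @ $12 = $7,194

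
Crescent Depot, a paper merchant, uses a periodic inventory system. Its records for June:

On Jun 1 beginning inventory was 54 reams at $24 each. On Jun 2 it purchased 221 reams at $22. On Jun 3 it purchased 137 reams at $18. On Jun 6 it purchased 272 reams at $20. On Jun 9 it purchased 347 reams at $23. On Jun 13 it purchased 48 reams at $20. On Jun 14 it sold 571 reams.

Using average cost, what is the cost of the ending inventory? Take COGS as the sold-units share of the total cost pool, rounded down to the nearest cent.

Ending inventory = $10,830.90

Jun 14, sell 571: 571/1079 × $23,005.00 → $12,174.10
Ending inventory (cost pool remaining) = $10,830.90
Check: goods available $23,005.00 = COGS $12,174.10 + ending $10,830.90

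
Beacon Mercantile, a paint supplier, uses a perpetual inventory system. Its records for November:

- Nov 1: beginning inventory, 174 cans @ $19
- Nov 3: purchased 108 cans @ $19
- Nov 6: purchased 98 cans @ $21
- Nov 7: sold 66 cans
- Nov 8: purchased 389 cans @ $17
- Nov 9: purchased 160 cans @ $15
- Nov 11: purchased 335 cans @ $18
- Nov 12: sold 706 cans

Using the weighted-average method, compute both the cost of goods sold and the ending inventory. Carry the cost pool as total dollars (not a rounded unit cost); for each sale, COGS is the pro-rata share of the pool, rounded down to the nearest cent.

COGS = $13,764.41; ending inventory = $8,694.59

After Nov 1: 174 on hand, pool $3,306.00 (≈ $19.0000 each)
After Nov 3: 282 on hand, pool $5,358.00 (≈ $19.0000 each)
After Nov 6: 380 on hand, pool $7,416.00 (≈ $19.5158 each)
Nov 7, sell 66: 66/380 × $7,416.00 → $1,288.04
After Nov 8: 703 on hand, pool $12,740.96 (≈ $18.1237 each)
After Nov 9: 863 on hand, pool $15,140.96 (≈ $17.5446 each)
After Nov 11: 1198 on hand, pool $21,170.96 (≈ $17.6719 each)
Nov 12, sell 706: 706/1198 × $21,170.96 → $12,476.37
Total COGS = $1,288.04 + $12,476.37 = $13,764.41
Ending inventory (cost pool remaining) = $8,694.59
Check: goods available $22,459.00 = COGS $13,764.41 + ending $8,694.59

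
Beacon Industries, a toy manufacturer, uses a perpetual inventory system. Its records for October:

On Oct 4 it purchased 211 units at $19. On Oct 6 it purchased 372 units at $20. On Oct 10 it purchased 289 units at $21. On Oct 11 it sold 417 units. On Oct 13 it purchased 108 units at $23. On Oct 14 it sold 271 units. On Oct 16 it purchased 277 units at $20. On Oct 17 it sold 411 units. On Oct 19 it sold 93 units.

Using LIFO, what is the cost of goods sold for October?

COGS = $24,307

Oct 11, 417 sold [LIFO — newest first]: 289 @ $21 + 128 @ $20 = $8,629
Oct 14, 271 sold [LIFO — newest first]: 108 @ $23 + 163 @ $20 = $5,744
Oct 17, 411 sold [LIFO — newest first]: 277 @ $20 + 81 @ $20 + 53 @ $19 = $8,167
Oct 19, 93 sold [LIFO — newest first]: 93 @ $19 = $1,767
Total COGS = $8,629 + $5,744 + $8,167 + $1,767 = $24,307
Ending inventory: 65 @ $19 = $1,235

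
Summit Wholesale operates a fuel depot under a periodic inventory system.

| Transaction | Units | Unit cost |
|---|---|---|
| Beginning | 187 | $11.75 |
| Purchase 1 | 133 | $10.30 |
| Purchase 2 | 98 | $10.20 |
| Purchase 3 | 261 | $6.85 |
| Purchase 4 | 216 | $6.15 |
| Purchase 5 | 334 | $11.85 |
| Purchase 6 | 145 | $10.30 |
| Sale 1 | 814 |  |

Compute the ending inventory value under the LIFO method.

Ending inventory = $5,539.45

Sale 1 (814) [LIFO — newest first]: 145 @ $10.30 + 334 @ $11.85 + 216 @ $6.15 + 119 @ $6.85 = $7,594.95
Ending inventory: 187 @ $11.75 + 133 @ $10.30 + 98 @ $10.20 + 142 @ $6.85 = $5,539.45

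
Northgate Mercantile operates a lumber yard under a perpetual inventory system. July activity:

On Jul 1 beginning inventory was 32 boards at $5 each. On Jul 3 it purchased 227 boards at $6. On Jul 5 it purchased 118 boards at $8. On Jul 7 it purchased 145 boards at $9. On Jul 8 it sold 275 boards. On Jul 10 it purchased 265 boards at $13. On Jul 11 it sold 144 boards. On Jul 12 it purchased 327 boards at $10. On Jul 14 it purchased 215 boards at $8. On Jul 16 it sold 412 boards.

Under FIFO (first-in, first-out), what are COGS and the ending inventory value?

COGS = $7,656; ending inventory = $4,550

Jul 8, 275 sold [FIFO — oldest first]: 32 @ $5 + 227 @ $6 + 16 @ $8 = $1,650
Jul 11, 144 sold [FIFO — oldest first]: 102 @ $8 + 42 @ $9 = $1,194
Jul 16, 412 sold [FIFO — oldest first]: 103 @ $9 + 265 @ $13 + 44 @ $10 = $4,812
Total COGS = $1,650 + $1,194 + $4,812 = $7,656
Ending inventory: 283 @ $10 + 215 @ $8 = $4,550
Check: goods available $12,206 = COGS $7,656 + ending $4,550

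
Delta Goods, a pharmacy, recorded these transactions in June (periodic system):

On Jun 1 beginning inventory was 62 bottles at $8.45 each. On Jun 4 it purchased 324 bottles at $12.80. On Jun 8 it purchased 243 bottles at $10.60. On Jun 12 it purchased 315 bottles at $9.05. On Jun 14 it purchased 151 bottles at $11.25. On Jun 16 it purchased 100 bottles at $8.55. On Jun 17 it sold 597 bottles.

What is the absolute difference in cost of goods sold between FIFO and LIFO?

$1,174.60

FIFO COGS: 62 @ $8.45 + 324 @ $12.80 + 211 @ $10.60 = $6,907.70
LIFO COGS: 100 @ $8.55 + 151 @ $11.25 + 315 @ $9.05 + 31 @ $10.60 = $5,733.10
Difference = |$6,907.70 − $5,733.10| = $1,174.60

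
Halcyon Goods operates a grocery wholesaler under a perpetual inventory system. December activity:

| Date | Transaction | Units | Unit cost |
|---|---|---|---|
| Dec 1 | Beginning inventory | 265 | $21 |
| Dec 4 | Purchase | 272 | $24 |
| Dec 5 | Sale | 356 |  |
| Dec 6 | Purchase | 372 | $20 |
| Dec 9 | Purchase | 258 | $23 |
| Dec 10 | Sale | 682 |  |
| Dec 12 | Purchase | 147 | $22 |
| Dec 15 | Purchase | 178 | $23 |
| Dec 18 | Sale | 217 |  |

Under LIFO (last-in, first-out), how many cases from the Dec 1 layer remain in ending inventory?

129

Dec 5, 356 sold [LIFO — newest first]: 272 @ $24 + 84 @ $21 = $8,292
Dec 10, 682 sold [LIFO — newest first]: 258 @ $23 + 372 @ $20 + 52 @ $21 = $14,466
Dec 18, 217 sold [LIFO — newest first]: 178 @ $23 + 39 @ $22 = $4,952
Total COGS = $8,292 + $14,466 + $4,952 = $27,710
Ending inventory: 129 @ $21 + 108 @ $22 = $5,085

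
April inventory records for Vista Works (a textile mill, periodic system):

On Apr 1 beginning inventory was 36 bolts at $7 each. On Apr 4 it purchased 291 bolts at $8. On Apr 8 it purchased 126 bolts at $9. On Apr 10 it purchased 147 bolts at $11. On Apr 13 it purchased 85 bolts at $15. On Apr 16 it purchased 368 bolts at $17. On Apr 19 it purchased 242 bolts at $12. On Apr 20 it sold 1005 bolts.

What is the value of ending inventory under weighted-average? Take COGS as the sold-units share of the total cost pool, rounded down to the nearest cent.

Apr 20, sell 1005: 1005/1295 × $15,766.00 → $12,235.38
Ending inventory (cost pool remaining) = $3,530.62
Check: goods available $15,766.00 = COGS $12,235.38 + ending $3,530.62

Ending inventory = $3,530.62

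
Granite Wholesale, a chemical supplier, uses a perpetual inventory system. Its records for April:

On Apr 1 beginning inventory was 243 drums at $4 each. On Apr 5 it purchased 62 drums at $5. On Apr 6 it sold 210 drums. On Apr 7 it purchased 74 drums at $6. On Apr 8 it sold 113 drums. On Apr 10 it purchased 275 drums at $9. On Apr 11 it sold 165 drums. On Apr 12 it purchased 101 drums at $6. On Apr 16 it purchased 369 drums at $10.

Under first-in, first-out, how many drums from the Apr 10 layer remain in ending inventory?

Apr 6, 210 sold [FIFO — oldest first]: 210 @ $4 = $840
Apr 8, 113 sold [FIFO — oldest first]: 33 @ $4 + 62 @ $5 + 18 @ $6 = $550
Apr 11, 165 sold [FIFO — oldest first]: 56 @ $6 + 109 @ $9 = $1,317
Total COGS = $840 + $550 + $1,317 = $2,707
Ending inventory: 166 @ $9 + 101 @ $6 + 369 @ $10 = $5,790

166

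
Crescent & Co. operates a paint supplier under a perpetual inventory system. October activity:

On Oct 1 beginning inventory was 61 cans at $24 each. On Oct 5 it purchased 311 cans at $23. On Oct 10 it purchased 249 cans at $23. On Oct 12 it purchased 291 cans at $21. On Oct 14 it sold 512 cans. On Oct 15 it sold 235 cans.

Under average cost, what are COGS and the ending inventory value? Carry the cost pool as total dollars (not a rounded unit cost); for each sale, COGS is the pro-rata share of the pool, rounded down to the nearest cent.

After Oct 1: 61 on hand, pool $1,464.00 (≈ $24.0000 each)
After Oct 5: 372 on hand, pool $8,617.00 (≈ $23.1640 each)
After Oct 10: 621 on hand, pool $14,344.00 (≈ $23.0982 each)
After Oct 12: 912 on hand, pool $20,455.00 (≈ $22.4287 each)
Oct 14, sell 512: 512/912 × $20,455.00 → $11,483.50
Oct 15, sell 235: 235/400 × $8,971.50 → $5,270.75
Total COGS = $11,483.50 + $5,270.75 = $16,754.25
Ending inventory (cost pool remaining) = $3,700.75

COGS = $16,754.25; ending inventory = $3,700.75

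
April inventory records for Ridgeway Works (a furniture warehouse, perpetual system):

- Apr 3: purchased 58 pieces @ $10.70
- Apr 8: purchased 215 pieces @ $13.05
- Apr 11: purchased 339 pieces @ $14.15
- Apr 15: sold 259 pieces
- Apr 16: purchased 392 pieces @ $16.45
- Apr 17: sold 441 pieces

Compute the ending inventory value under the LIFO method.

Ending inventory = $3,865.00

Apr 15, 259 sold [LIFO — newest first]: 259 @ $14.15 = $3,664.85
Apr 17, 441 sold [LIFO — newest first]: 392 @ $16.45 + 49 @ $14.15 = $7,141.75
Total COGS = $3,664.85 + $7,141.75 = $10,806.60
Ending inventory: 58 @ $10.70 + 215 @ $13.05 + 31 @ $14.15 = $3,865.00
Check: goods available $14,671.60 = COGS $10,806.60 + ending $3,865.00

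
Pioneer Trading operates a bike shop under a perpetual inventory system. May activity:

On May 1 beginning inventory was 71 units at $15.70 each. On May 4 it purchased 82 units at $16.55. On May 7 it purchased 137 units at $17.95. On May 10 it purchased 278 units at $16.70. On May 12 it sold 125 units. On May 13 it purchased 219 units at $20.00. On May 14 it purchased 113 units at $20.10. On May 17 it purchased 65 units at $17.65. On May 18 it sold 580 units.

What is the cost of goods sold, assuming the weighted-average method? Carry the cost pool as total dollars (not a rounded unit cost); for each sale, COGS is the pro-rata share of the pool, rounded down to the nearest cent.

COGS = $12,647.14

After May 1: 71 on hand, pool $1,114.70 (≈ $15.7000 each)
After May 4: 153 on hand, pool $2,471.80 (≈ $16.1556 each)
After May 7: 290 on hand, pool $4,930.95 (≈ $17.0033 each)
After May 10: 568 on hand, pool $9,573.55 (≈ $16.8548 each)
May 12, sell 125: 125/568 × $9,573.55 → $2,106.85
After May 13: 662 on hand, pool $11,846.70 (≈ $17.8953 each)
After May 14: 775 on hand, pool $14,118.00 (≈ $18.2168 each)
After May 17: 840 on hand, pool $15,265.25 (≈ $18.1729 each)
May 18, sell 580: 580/840 × $15,265.25 → $10,540.29
Total COGS = $2,106.85 + $10,540.29 = $12,647.14
Ending inventory (cost pool remaining) = $4,724.96
Check: goods available $17,372.10 = COGS $12,647.14 + ending $4,724.96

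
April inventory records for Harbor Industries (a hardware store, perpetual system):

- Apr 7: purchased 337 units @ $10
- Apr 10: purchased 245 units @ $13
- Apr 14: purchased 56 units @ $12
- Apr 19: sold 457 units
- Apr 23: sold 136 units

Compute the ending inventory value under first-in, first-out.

Apr 19, 457 sold [FIFO — oldest first]: 337 @ $10 + 120 @ $13 = $4,930
Apr 23, 136 sold [FIFO — oldest first]: 125 @ $13 + 11 @ $12 = $1,757
Total COGS = $4,930 + $1,757 = $6,687
Ending inventory: 45 @ $12 = $540
Check: goods available $7,227 = COGS $6,687 + ending $540

Ending inventory = $540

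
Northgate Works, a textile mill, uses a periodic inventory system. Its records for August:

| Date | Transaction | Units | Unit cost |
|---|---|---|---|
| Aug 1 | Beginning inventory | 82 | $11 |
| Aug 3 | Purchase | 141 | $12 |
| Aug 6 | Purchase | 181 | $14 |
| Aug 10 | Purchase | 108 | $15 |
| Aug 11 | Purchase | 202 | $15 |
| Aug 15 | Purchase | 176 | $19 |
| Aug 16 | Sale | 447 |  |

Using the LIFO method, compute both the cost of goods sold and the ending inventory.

COGS = $7,409; ending inventory = $5,713

Aug 16, 447 sold [LIFO — newest first]: 176 @ $19 + 202 @ $15 + 69 @ $15 = $7,409
Ending inventory: 82 @ $11 + 141 @ $12 + 181 @ $14 + 39 @ $15 = $5,713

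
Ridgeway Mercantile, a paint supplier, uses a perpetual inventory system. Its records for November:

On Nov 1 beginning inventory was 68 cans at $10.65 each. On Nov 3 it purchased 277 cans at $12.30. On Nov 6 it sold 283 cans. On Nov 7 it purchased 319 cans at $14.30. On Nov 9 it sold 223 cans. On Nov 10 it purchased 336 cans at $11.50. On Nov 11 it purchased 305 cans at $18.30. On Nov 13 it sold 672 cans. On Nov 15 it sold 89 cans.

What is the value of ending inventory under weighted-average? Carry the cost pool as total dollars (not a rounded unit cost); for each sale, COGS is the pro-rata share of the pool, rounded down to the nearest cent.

After Nov 1: 68 on hand, pool $724.20 (≈ $10.6500 each)
After Nov 3: 345 on hand, pool $4,131.30 (≈ $11.9748 each)
Nov 6, sell 283: 283/345 × $4,131.30 → $3,388.86
After Nov 7: 381 on hand, pool $5,304.14 (≈ $13.9216 each)
Nov 9, sell 223: 223/381 × $5,304.14 → $3,104.52
After Nov 10: 494 on hand, pool $6,063.62 (≈ $12.2745 each)
After Nov 11: 799 on hand, pool $11,645.12 (≈ $14.5746 each)
Nov 13, sell 672: 672/799 × $11,645.12 → $9,794.14
Nov 15, sell 89: 89/127 × $1,850.98 → $1,297.14
Total COGS = $3,388.86 + $3,104.52 + $9,794.14 + $1,297.14 = $17,584.66
Ending inventory (cost pool remaining) = $553.84
Check: goods available $18,138.50 = COGS $17,584.66 + ending $553.84

Ending inventory = $553.84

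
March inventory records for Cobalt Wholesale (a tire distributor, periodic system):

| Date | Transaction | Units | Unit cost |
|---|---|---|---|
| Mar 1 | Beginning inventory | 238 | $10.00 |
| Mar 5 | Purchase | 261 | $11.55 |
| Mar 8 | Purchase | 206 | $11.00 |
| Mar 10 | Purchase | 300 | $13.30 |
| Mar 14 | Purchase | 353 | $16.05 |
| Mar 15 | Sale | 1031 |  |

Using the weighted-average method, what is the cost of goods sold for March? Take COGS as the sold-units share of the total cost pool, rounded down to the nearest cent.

COGS = $13,146.54

Mar 15, sell 1031: 1031/1358 × $17,316.20 → $13,146.54
Ending inventory (cost pool remaining) = $4,169.66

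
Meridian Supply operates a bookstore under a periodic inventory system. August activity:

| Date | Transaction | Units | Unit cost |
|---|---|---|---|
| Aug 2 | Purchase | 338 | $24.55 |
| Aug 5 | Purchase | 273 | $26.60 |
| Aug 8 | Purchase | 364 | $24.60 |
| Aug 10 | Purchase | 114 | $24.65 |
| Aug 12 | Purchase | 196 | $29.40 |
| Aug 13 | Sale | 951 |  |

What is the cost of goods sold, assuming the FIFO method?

Aug 13, 951 sold [FIFO — oldest first]: 338 @ $24.55 + 273 @ $26.60 + 340 @ $24.60 = $23,923.70
Ending inventory: 24 @ $24.60 + 114 @ $24.65 + 196 @ $29.40 = $9,162.90

COGS = $23,923.70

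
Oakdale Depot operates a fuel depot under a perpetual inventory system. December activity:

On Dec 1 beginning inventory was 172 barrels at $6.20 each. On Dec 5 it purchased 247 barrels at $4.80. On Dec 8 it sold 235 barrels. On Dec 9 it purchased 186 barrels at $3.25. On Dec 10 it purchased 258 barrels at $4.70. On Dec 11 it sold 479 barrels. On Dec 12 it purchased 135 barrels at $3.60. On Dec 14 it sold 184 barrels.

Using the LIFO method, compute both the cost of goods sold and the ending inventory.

COGS = $3,935.10; ending inventory = $620.00

Dec 8, 235 sold [LIFO — newest first]: 235 @ $4.80 = $1,128.00
Dec 11, 479 sold [LIFO — newest first]: 258 @ $4.70 + 186 @ $3.25 + 12 @ $4.80 + 23 @ $6.20 = $2,017.30
Dec 14, 184 sold [LIFO — newest first]: 135 @ $3.60 + 49 @ $6.20 = $789.80
Total COGS = $1,128.00 + $2,017.30 + $789.80 = $3,935.10
Ending inventory: 100 @ $6.20 = $620.00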